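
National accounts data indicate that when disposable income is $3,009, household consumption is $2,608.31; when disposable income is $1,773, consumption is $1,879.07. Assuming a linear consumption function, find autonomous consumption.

MPC = ΔC/ΔY = (2608.31 − 1879.07)/(3009 − 1773) = 729.24/1236 = 0.59
a = C − MPC·Y = 1879.07 − 0.59(1773) = 1879.07 − 1046.07 = 833

a = 833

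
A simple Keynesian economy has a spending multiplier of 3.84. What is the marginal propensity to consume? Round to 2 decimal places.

k = 1/(1 − MPC), so 1 − MPC = 1/k = 1/3.84 = 0.2604
MPC = 1 − 0.2604 = 0.74

MPC = 0.74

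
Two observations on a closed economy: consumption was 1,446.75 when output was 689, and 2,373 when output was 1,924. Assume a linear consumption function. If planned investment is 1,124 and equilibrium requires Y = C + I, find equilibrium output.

MPC = (2373 − 1446.75)/(1924 − 689) = 926.25/1235 = 0.75
a = 1446.75 − 0.75(689) = 930
Equilibrium: Y = 930 + 0.75Y + 1124
0.25Y = 2054, so Y = 2054/0.25 = 8216

Y = 8216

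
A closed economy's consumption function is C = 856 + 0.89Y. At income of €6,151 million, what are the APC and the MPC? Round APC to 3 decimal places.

APC = 1.029; MPC = 0.89

MPC = 0.89 (the slope of the consumption function)
C = 856 + 0.89(6151) = 6330.39, so APC = 6330.39/6151 = 1.029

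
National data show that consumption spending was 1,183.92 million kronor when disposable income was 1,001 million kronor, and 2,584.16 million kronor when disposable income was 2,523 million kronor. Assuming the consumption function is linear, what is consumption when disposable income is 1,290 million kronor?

C = 1449.8

MPC = (2584.16 − 1183.92)/(2523 − 1001) = 1400.24/1522 = 0.92
a = 1183.92 − 0.92(1001) = 1183.92 − 920.92 = 263
C = 263 + 0.92(1290) = 263 + 1186.8 = 1449.8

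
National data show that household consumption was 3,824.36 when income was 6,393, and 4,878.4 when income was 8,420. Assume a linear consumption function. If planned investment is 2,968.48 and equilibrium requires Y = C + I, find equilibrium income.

Y = 7226

MPC = (4878.4 − 3824.36)/(8420 − 6393) = 1054.04/2027 = 0.52
a = 3824.36 − 0.52(6393) = 500
Equilibrium: Y = 500 + 0.52Y + 2968.48
0.48Y = 3468.48, so Y = 3468.48/0.48 = 7226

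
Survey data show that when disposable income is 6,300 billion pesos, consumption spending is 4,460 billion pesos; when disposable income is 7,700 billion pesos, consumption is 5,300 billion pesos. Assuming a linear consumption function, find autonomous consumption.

a = 680

MPC = ΔC/ΔY = (5300 − 4460)/(7700 − 6300) = 840/1400 = 0.6
a = C − MPC·Y = 4460 − 0.6(6300) = 4460 − 3780 = 680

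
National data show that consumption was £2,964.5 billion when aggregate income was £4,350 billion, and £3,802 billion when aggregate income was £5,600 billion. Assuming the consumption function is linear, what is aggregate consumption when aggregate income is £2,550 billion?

C = 1758.5

MPC = (3802 − 2964.5)/(5600 − 4350) = 837.5/1250 = 0.67
a = 2964.5 − 0.67(4350) = 2964.5 − 2914.5 = 50
C = 50 + 0.67(2550) = 50 + 1708.5 = 1758.5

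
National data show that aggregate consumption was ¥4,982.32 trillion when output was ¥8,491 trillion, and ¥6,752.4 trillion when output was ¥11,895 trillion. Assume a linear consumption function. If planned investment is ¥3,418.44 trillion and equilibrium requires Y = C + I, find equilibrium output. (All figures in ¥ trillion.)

MPC = (6752.4 − 4982.32)/(11895 − 8491) = 1770.08/3404 = 0.52
a = 4982.32 − 0.52(8491) = 567
Equilibrium: Y = 567 + 0.52Y + 3418.44
0.48Y = 3985.44, so Y = 3985.44/0.48 = 8303

Y = 8303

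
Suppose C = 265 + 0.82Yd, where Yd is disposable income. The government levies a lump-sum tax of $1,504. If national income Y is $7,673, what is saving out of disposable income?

Yd = Y − T = 7673 − 1504 = 6169
C = 265 + 0.82(6169) = 265 + 5058.58 = 5323.58
S = Yd − C = 6169 − 5323.58 = 845.42

S = 845.42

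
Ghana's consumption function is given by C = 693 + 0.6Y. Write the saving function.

S = -693 + 0.4Y

S = Y − C = Y − (693 + 0.6Y) = -693 + (1 − 0.6)Y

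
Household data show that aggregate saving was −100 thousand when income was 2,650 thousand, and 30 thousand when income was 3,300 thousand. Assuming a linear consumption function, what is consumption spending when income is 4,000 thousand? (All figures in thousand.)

C = 3830

MPS = ΔS/ΔY = (30 − (-100))/(3300 − 2650) = 130/650 = 0.2
MPC = 1 − MPS = 0.8
Autonomous saving = -100 − 0.2(2650) = -630, so a = 630
C = 630 + 0.8(4000) = 630 + 3200 = 3830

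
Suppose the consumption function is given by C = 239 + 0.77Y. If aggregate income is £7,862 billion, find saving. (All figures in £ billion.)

S = 1569.26

C = 239 + 0.77(7862) = 239 + 6053.74 = 6292.74
S = Y − C = 7862 − 6292.74 = 1569.26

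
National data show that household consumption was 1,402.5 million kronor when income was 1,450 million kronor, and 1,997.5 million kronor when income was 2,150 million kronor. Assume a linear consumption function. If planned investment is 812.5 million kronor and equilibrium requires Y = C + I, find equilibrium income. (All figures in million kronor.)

Y = 6550

MPC = (1997.5 − 1402.5)/(2150 − 1450) = 595/700 = 0.85
a = 1402.5 − 0.85(1450) = 170
Equilibrium: Y = 170 + 0.85Y + 812.5
0.15Y = 982.5, so Y = 982.5/0.15 = 6550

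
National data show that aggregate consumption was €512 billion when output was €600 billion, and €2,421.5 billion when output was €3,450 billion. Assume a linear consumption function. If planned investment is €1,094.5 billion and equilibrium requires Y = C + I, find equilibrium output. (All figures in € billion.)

MPC = (2421.5 − 512)/(3450 − 600) = 1909.5/2850 = 0.67
a = 512 − 0.67(600) = 110
Equilibrium: Y = 110 + 0.67Y + 1094.5
0.33Y = 1204.5, so Y = 1204.5/0.33 = 3650

Y = 3650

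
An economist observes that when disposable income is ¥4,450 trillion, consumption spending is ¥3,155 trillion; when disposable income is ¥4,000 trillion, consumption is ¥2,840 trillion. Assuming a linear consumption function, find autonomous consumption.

MPC = ΔC/ΔY = (3155 − 2840)/(4450 − 4000) = 315/450 = 0.7
a = C − MPC·Y = 2840 − 0.7(4000) = 2840 − 2800 = 40

a = 40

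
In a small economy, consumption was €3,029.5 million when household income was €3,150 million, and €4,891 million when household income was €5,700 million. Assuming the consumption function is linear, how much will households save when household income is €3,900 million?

MPC = (4891 − 3029.5)/(5700 − 3150) = 1861.5/2550 = 0.73
a = 3029.5 − 0.73(3150) = 3029.5 − 2299.5 = 730
C = 730 + 0.73(3900) = 3577
S = 3900 − 3577 = 323

S = 323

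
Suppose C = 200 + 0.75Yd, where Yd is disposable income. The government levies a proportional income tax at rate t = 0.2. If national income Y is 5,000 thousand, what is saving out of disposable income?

Yd = (1 − 0.2)(5000) = 0.8(5000) = 4000
C = 200 + 0.75(4000) = 200 + 3000 = 3200
S = Yd − C = 4000 − 3200 = 800

S = 800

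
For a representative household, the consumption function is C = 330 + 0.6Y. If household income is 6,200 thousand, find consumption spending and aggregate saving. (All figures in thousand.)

C = 330 + 0.6(6200) = 330 + 3720 = 4050
S = Y − C = 6200 − 4050 = 2150

C = 4050; S = 2150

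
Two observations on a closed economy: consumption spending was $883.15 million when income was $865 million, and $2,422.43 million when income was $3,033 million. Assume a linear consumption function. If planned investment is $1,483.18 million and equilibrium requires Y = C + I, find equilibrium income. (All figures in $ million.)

MPC = (2422.43 − 883.15)/(3033 − 865) = 1539.28/2168 = 0.71
a = 883.15 − 0.71(865) = 269
Equilibrium: Y = 269 + 0.71Y + 1483.18
0.29Y = 1752.18, so Y = 1752.18/0.29 = 6042

Y = 6042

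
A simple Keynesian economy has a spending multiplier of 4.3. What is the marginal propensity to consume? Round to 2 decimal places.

k = 1/(1 − MPC), so 1 − MPC = 1/k = 1/4.3 = 0.2326
MPC = 1 − 0.2326 = 0.77

MPC = 0.77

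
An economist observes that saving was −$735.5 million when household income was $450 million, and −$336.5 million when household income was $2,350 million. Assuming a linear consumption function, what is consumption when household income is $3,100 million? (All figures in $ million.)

C = 3279

MPS = ΔS/ΔY = (-336.5 − (-735.5))/(2350 − 450) = 399/1900 = 0.21
MPC = 1 − MPS = 0.79
Autonomous saving = -735.5 − 0.21(450) = -830, so a = 830
C = 830 + 0.79(3100) = 830 + 2449 = 3279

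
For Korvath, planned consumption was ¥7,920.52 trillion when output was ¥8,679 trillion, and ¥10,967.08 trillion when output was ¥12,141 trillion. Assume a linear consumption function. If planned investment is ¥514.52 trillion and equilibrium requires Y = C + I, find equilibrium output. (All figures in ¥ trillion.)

MPC = (10967.08 − 7920.52)/(12141 − 8679) = 3046.56/3462 = 0.88
a = 7920.52 − 0.88(8679) = 283
Equilibrium: Y = 283 + 0.88Y + 514.52
0.12Y = 797.52, so Y = 797.52/0.12 = 6646

Y = 6646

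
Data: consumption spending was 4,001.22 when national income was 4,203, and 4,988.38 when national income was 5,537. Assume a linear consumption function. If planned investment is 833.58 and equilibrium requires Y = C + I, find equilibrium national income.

MPC = (4988.38 − 4001.22)/(5537 − 4203) = 987.16/1334 = 0.74
a = 4001.22 − 0.74(4203) = 891
Equilibrium: Y = 891 + 0.74Y + 833.58
0.26Y = 1724.58, so Y = 1724.58/0.26 = 6633

Y = 6633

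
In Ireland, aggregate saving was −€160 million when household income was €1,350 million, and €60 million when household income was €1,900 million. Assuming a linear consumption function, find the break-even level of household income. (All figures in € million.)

MPS = ΔS/ΔY = (60 − (-160))/(1900 − 1350) = 220/550 = 0.4
MPC = 1 − MPS = 0.6
From S(1350) = -160: −a + 0.4(1350) = -160, so a = 540 − (-160) = 700
Break-even (S = 0): Y = a/MPS = 700/0.4 = 1750

Y = 1750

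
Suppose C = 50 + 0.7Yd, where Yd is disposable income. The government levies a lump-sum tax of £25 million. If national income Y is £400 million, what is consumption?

Yd = Y − T = 400 − 25 = 375
C = 50 + 0.7(375) = 50 + 262.5 = 312.5

C = 312.5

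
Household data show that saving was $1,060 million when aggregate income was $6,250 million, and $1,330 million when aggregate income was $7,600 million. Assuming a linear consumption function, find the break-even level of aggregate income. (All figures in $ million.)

MPS = ΔS/ΔY = (1330 − 1060)/(7600 − 6250) = 270/1350 = 0.2
MPC = 1 − MPS = 0.8
From S(6250) = 1060: −a + 0.2(6250) = 1060, so a = 1250 − 1060 = 190
Break-even (S = 0): Y = a/MPS = 190/0.2 = 950

Y = 950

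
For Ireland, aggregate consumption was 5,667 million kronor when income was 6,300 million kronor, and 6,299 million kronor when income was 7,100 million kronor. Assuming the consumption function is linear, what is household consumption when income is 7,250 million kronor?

C = 6417.5

MPC = (6299 − 5667)/(7100 − 6300) = 632/800 = 0.79
a = 5667 − 0.79(6300) = 5667 − 4977 = 690
C = 690 + 0.79(7250) = 690 + 5727.5 = 6417.5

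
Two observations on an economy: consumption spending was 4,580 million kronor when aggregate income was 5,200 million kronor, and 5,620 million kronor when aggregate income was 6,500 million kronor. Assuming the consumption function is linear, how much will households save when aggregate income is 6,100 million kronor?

MPC = (5620 − 4580)/(6500 − 5200) = 1040/1300 = 0.8
a = 4580 − 0.8(5200) = 4580 − 4160 = 420
C = 420 + 0.8(6100) = 5300
S = 6100 − 5300 = 800

S = 800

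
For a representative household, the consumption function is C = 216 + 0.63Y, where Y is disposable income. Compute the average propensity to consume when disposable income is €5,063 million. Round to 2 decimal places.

APC = 0.67

C = 216 + 0.63(5063) = 3405.69
APC = C/Y = 3405.69/5063 = 0.67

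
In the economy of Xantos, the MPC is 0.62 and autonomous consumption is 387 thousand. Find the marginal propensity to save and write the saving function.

MPS = 1 − MPC = 1 − 0.62 = 0.38
S = Y − C = -387 + 0.38Y

MPS = 0.38; S = -387 + 0.38Y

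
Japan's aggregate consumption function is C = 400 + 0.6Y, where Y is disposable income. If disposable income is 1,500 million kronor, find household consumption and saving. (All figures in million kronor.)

C = 1300; S = 200

C = 400 + 0.6(1500) = 400 + 900 = 1300
S = Y − C = 1500 − 1300 = 200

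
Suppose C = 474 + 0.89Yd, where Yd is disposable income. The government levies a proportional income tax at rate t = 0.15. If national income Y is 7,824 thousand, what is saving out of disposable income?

Yd = (1 − 0.15)(7824) = 0.85(7824) = 6650.4
C = 474 + 0.89(6650.4) = 474 + 5918.856 = 6392.856
S = Yd − C = 6650.4 − 6392.856 = 257.544

S = 257.544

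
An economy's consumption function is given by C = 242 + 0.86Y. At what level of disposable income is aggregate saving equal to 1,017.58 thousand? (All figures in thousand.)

S = Y − C = -242 + 0.14Y
-242 + 0.14Y = 1017.58, so 0.14Y = 1259.58 and Y = 8997

Y = 8997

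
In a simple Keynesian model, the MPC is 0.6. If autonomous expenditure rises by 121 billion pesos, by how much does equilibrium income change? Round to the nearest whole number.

ΔY ≈ 303

The multiplier is 1/(1 − MPC) = 1/0.4.
ΔY = 121/0.4 = 302.50 ≈ 303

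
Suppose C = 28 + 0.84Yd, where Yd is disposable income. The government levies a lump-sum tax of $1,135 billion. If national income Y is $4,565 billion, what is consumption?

Yd = Y − T = 4565 − 1135 = 3430
C = 28 + 0.84(3430) = 28 + 2881.2 = 2909.2

C = 2909.2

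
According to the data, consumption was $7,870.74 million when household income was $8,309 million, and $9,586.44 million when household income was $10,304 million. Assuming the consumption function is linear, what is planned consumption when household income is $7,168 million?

MPC = (9586.44 − 7870.74)/(10304 − 8309) = 1715.7/1995 = 0.86
a = 7870.74 − 0.86(8309) = 7870.74 − 7145.74 = 725
C = 725 + 0.86(7168) = 725 + 6164.48 = 6889.48

C = 6889.48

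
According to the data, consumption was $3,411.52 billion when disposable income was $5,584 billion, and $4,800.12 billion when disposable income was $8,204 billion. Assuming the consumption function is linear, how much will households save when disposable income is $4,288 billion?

S = 1563.36

MPC = (4800.12 − 3411.52)/(8204 − 5584) = 1388.6/2620 = 0.53
a = 3411.52 − 0.53(5584) = 3411.52 − 2959.52 = 452
C = 452 + 0.53(4288) = 2724.64
S = 4288 − 2724.64 = 1563.36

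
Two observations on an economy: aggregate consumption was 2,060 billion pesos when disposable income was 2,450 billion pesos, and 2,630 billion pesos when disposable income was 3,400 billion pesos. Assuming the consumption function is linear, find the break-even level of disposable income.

Y = 1475

MPC = (2630 − 2060)/(3400 − 2450) = 570/950 = 0.6
a = 2060 − 0.6(2450) = 2060 − 1470 = 590
Break-even: Y = a/(1−MPC) = 590/0.4 = 1475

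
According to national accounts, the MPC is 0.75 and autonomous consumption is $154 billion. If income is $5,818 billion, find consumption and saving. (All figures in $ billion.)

C = 154 + 0.75(5818) = 154 + 4363.5 = 4517.5
S = Y − C = 5818 − 4517.5 = 1300.5

C = 4517.5; S = 1300.5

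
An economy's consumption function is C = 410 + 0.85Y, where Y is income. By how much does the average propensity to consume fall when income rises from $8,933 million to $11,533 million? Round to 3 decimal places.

ΔAPC = 0.010

At Y = 8933: C = 410 + 0.85(8933) = 8003.05, APC = 8003.05/8933 = 0.8959
At Y = 11533: C = 10213.05, APC = 10213.05/11533 = 0.8856
Fall in APC = 0.8959 − 0.8856 = 0.0103 ≈ 0.010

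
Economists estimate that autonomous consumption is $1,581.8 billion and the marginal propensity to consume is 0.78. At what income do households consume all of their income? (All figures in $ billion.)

Y = 7190

At break-even, C = Y: 1581.8 + 0.78Y = Y
0.22Y = 1581.8, so Y = 1581.8/0.22 = 7190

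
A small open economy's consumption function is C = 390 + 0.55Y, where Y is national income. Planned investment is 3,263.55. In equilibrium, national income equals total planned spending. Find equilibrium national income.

Y = 8119

Y = C + I = 390 + 0.55Y + 3263.55
Y − 0.55Y = 3653.55
0.45Y = 3653.55, so Y = 3653.55/0.45 = 8119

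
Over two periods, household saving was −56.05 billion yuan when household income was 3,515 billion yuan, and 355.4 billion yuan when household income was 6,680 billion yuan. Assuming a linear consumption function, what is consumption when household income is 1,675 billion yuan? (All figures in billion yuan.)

MPS = ΔS/ΔY = (355.4 − (-56.05))/(6680 − 3515) = 411.45/3165 = 0.13
MPC = 1 − MPS = 0.87
Autonomous saving = -56.05 − 0.13(3515) = -513, so a = 513
C = 513 + 0.87(1675) = 513 + 1457.25 = 1970.25

C = 1970.25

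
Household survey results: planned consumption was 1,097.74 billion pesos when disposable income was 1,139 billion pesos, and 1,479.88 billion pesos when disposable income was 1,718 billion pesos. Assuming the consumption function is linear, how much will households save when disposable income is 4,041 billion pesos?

MPC = (1479.88 − 1097.74)/(1718 − 1139) = 382.14/579 = 0.66
a = 1097.74 − 0.66(1139) = 1097.74 − 751.74 = 346
C = 346 + 0.66(4041) = 3013.06
S = 4041 − 3013.06 = 1027.94

S = 1027.94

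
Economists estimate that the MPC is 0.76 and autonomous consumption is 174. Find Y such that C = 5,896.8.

Y = 7530

174 + 0.76Y = 5896.8
0.76Y = 5722.8, so Y = 5722.8/0.76 = 7530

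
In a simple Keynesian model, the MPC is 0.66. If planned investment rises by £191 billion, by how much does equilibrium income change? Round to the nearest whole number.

ΔY ≈ 562

The multiplier is 1/(1 − MPC) = 1/0.34.
ΔY = 191/0.34 = 561.76 ≈ 562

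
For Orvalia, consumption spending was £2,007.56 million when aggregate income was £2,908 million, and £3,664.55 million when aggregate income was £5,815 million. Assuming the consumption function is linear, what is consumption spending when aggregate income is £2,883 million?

MPC = (3664.55 − 2007.56)/(5815 − 2908) = 1656.99/2907 = 0.57
a = 2007.56 − 0.57(2908) = 2007.56 − 1657.56 = 350
C = 350 + 0.57(2883) = 350 + 1643.31 = 1993.31

C = 1993.31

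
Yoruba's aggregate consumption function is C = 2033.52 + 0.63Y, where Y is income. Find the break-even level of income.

Y = 5496

At break-even, C = Y: 2033.52 + 0.63Y = Y
0.37Y = 2033.52, so Y = 2033.52/0.37 = 5496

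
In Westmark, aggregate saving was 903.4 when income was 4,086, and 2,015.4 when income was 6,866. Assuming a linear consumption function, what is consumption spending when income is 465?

MPS = ΔS/ΔY = (2015.4 − 903.4)/(6866 − 4086) = 1112/2780 = 0.4
MPC = 1 − MPS = 0.6
Autonomous saving = 903.4 − 0.4(4086) = -731, so a = 731
C = 731 + 0.6(465) = 731 + 279 = 1010

C = 1010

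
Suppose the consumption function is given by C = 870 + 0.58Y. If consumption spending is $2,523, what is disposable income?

Y = 2850

870 + 0.58Y = 2523
0.58Y = 1653, so Y = 1653/0.58 = 2850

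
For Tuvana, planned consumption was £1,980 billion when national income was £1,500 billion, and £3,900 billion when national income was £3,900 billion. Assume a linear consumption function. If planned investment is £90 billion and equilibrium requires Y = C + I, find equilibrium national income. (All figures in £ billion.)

Y = 4350

MPC = (3900 − 1980)/(3900 − 1500) = 1920/2400 = 0.8
a = 1980 − 0.8(1500) = 780
Equilibrium: Y = 780 + 0.8Y + 90
0.2Y = 870, so Y = 870/0.2 = 4350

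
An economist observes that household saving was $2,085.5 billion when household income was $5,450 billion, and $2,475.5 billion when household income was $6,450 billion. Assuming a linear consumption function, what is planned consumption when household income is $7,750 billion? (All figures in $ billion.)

MPS = ΔS/ΔY = (2475.5 − 2085.5)/(6450 − 5450) = 390/1000 = 0.39
MPC = 1 − MPS = 0.61
Autonomous saving = 2085.5 − 0.39(5450) = -40, so a = 40
C = 40 + 0.61(7750) = 40 + 4727.5 = 4767.5

C = 4767.5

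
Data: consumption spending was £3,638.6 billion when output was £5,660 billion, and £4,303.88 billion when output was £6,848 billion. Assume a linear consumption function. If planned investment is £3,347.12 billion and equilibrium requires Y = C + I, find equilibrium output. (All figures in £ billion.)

MPC = (4303.88 − 3638.6)/(6848 − 5660) = 665.28/1188 = 0.56
a = 3638.6 − 0.56(5660) = 469
Equilibrium: Y = 469 + 0.56Y + 3347.12
0.44Y = 3816.12, so Y = 3816.12/0.44 = 8673

Y = 8673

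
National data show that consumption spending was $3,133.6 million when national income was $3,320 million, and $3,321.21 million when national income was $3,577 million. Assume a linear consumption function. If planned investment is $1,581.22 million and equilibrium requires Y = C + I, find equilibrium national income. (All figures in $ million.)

MPC = (3321.21 − 3133.6)/(3577 − 3320) = 187.61/257 = 0.73
a = 3133.6 − 0.73(3320) = 710
Equilibrium: Y = 710 + 0.73Y + 1581.22
0.27Y = 2291.22, so Y = 2291.22/0.27 = 8486

Y = 8486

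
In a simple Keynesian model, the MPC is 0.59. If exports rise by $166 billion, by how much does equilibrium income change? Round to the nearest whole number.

The multiplier is 1/(1 − MPC) = 1/0.41.
ΔY = 166/0.41 = 404.88 ≈ 405

ΔY ≈ 405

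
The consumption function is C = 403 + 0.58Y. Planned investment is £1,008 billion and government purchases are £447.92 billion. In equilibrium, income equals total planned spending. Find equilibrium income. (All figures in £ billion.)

Y = C + I + G = 403 + 0.58Y + 1008 + 447.92
Y − 0.58Y = 1858.92
0.42Y = 1858.92, so Y = 1858.92/0.42 = 4426

Y = 4426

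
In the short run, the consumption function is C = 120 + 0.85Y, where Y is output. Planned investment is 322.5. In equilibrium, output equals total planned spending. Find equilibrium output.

Y = C + I = 120 + 0.85Y + 322.5
Y − 0.85Y = 442.5
0.15Y = 442.5, so Y = 442.5/0.15 = 2950

Y = 2950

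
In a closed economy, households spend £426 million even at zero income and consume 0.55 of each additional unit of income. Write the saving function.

S = Y − C = Y − (426 + 0.55Y) = -426 + (1 − 0.55)Y

S = -426 + 0.45Y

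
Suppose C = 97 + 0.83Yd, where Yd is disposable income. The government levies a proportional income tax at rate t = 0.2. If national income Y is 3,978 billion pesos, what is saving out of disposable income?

S = 444.008

Yd = (1 − 0.2)(3978) = 0.8(3978) = 3182.4
C = 97 + 0.83(3182.4) = 97 + 2641.392 = 2738.392
S = Yd − C = 3182.4 − 2738.392 = 444.008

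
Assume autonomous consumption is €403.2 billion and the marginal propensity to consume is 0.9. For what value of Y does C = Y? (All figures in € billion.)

At break-even, C = Y: 403.2 + 0.9Y = Y
0.1Y = 403.2, so Y = 403.2/0.1 = 4032

Y = 4032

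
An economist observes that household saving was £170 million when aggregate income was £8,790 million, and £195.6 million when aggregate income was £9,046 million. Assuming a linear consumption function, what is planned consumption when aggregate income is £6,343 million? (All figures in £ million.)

MPS = ΔS/ΔY = (195.6 − 170)/(9046 − 8790) = 25.6/256 = 0.1
MPC = 1 − MPS = 0.9
Autonomous saving = 170 − 0.1(8790) = -709, so a = 709
C = 709 + 0.9(6343) = 709 + 5708.7 = 6417.7

C = 6417.7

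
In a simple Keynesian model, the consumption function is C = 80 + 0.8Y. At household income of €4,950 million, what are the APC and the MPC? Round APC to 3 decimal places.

APC = 0.816; MPC = 0.8

MPC = 0.8 (the slope of the consumption function)
C = 80 + 0.8(4950) = 4040, so APC = 4040/4950 = 0.816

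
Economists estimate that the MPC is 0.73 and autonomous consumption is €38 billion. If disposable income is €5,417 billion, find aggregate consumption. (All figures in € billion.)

C = 3992.41

C = 38 + 0.73(5417) = 38 + 3954.41 = 3992.41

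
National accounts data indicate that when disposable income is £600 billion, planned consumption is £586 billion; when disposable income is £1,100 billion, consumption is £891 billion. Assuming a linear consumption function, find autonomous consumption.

a = 220

MPC = ΔC/ΔY = (891 − 586)/(1100 − 600) = 305/500 = 0.61
a = C − MPC·Y = 586 − 0.61(600) = 586 − 366 = 220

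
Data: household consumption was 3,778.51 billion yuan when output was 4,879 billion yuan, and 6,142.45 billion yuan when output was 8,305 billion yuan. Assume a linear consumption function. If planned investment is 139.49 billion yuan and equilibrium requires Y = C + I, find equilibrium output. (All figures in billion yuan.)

Y = 1779

MPC = (6142.45 − 3778.51)/(8305 − 4879) = 2363.94/3426 = 0.69
a = 3778.51 − 0.69(4879) = 412
Equilibrium: Y = 412 + 0.69Y + 139.49
0.31Y = 551.49, so Y = 551.49/0.31 = 1779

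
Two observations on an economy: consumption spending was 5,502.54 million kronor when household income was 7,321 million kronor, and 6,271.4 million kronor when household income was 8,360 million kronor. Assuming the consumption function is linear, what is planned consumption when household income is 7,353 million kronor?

C = 5526.22

MPC = (6271.4 − 5502.54)/(8360 − 7321) = 768.86/1039 = 0.74
a = 5502.54 − 0.74(7321) = 5502.54 − 5417.54 = 85
C = 85 + 0.74(7353) = 85 + 5441.22 = 5526.22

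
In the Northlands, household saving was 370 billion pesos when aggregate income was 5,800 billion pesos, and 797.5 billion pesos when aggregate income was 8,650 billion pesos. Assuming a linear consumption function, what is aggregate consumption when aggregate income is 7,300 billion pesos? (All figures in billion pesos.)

C = 6705

MPS = ΔS/ΔY = (797.5 − 370)/(8650 − 5800) = 427.5/2850 = 0.15
MPC = 1 − MPS = 0.85
Autonomous saving = 370 − 0.15(5800) = -500, so a = 500
C = 500 + 0.85(7300) = 500 + 6205 = 6705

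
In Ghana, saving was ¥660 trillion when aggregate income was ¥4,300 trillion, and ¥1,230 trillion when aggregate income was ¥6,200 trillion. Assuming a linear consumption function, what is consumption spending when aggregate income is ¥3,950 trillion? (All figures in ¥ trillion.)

MPS = ΔS/ΔY = (1230 − 660)/(6200 − 4300) = 570/1900 = 0.3
MPC = 1 − MPS = 0.7
Autonomous saving = 660 − 0.3(4300) = -630, so a = 630
C = 630 + 0.7(3950) = 630 + 2765 = 3395

C = 3395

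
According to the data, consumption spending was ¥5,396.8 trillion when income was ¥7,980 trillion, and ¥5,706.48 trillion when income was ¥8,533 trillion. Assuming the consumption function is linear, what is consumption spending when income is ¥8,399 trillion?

C = 5631.44

MPC = (5706.48 − 5396.8)/(8533 − 7980) = 309.68/553 = 0.56
a = 5396.8 − 0.56(7980) = 5396.8 − 4468.8 = 928
C = 928 + 0.56(8399) = 928 + 4703.44 = 5631.44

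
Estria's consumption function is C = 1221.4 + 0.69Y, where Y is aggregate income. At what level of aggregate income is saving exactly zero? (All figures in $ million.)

Y = 3940

At break-even, C = Y: 1221.4 + 0.69Y = Y
0.31Y = 1221.4, so Y = 1221.4/0.31 = 3940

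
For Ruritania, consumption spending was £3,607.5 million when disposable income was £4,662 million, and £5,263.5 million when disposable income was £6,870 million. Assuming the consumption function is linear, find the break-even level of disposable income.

MPC = (5263.5 − 3607.5)/(6870 − 4662) = 1656/2208 = 0.75
a = 3607.5 − 0.75(4662) = 3607.5 − 3496.5 = 111
Break-even: Y = a/(1−MPC) = 111/0.25 = 444

Y = 444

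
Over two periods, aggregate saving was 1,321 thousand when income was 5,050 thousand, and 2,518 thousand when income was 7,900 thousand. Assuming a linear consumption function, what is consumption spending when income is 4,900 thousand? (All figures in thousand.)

MPS = ΔS/ΔY = (2518 − 1321)/(7900 − 5050) = 1197/2850 = 0.42
MPC = 1 − MPS = 0.58
Autonomous saving = 1321 − 0.42(5050) = -800, so a = 800
C = 800 + 0.58(4900) = 800 + 2842 = 3642

C = 3642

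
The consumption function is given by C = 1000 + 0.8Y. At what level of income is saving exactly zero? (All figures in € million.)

At break-even, C = Y: 1000 + 0.8Y = Y
0.2Y = 1000, so Y = 1000/0.2 = 5000

Y = 5000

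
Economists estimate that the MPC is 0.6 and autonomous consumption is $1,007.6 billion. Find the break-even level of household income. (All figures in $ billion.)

At break-even, C = Y: 1007.6 + 0.6Y = Y
0.4Y = 1007.6, so Y = 1007.6/0.4 = 2519

Y = 2519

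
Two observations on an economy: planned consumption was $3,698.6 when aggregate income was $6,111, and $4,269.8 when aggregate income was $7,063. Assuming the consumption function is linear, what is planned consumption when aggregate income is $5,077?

MPC = (4269.8 − 3698.6)/(7063 − 6111) = 571.2/952 = 0.6
a = 3698.6 − 0.6(6111) = 3698.6 − 3666.6 = 32
C = 32 + 0.6(5077) = 32 + 3046.2 = 3078.2

C = 3078.2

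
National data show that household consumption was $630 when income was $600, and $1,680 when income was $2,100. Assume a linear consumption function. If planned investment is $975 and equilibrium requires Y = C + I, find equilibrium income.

MPC = (1680 − 630)/(2100 − 600) = 1050/1500 = 0.7
a = 630 − 0.7(600) = 210
Equilibrium: Y = 210 + 0.7Y + 975
0.3Y = 1185, so Y = 1185/0.3 = 3950

Y = 3950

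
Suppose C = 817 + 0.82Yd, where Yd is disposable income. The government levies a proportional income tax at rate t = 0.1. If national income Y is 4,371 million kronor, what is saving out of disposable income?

S = -108.898

Yd = (1 − 0.1)(4371) = 0.9(4371) = 3933.9
C = 817 + 0.82(3933.9) = 817 + 3225.798 = 4042.798
S = Yd − C = 3933.9 − 4042.798 = -108.898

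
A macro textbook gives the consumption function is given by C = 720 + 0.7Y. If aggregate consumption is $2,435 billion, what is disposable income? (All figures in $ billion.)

Y = 2450

720 + 0.7Y = 2435
0.7Y = 1715, so Y = 1715/0.7 = 2450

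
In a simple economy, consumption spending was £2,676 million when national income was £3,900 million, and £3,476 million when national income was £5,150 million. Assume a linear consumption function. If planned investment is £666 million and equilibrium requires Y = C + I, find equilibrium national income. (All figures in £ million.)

Y = 2350

MPC = (3476 − 2676)/(5150 − 3900) = 800/1250 = 0.64
a = 2676 − 0.64(3900) = 180
Equilibrium: Y = 180 + 0.64Y + 666
0.36Y = 846, so Y = 846/0.36 = 2350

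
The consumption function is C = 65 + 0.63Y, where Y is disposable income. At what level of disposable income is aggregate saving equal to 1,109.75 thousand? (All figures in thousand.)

Y = 3175

S = Y − C = -65 + 0.37Y
-65 + 0.37Y = 1109.75, so 0.37Y = 1174.75 and Y = 3175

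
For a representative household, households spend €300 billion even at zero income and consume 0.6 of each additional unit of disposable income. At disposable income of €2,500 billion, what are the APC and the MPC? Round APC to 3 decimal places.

APC = 0.720; MPC = 0.6

MPC = 0.6 (the slope of the consumption function)
C = 300 + 0.6(2500) = 1800, so APC = 1800/2500 = 0.720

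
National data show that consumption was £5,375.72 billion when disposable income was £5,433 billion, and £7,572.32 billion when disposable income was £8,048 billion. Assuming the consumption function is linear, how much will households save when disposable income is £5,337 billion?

S = 41.92

MPC = (7572.32 − 5375.72)/(8048 − 5433) = 2196.6/2615 = 0.84
a = 5375.72 − 0.84(5433) = 5375.72 − 4563.72 = 812
C = 812 + 0.84(5337) = 5295.08
S = 5337 − 5295.08 = 41.92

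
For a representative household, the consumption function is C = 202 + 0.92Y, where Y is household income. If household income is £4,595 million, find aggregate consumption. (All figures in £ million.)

C = 4429.4

C = 202 + 0.92(4595) = 202 + 4227.4 = 4429.4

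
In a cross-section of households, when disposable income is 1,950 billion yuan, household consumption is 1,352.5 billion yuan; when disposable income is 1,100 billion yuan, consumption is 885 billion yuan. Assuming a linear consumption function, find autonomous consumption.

MPC = ΔC/ΔY = (1352.5 − 885)/(1950 − 1100) = 467.5/850 = 0.55
a = C − MPC·Y = 885 − 0.55(1100) = 885 − 605 = 280

a = 280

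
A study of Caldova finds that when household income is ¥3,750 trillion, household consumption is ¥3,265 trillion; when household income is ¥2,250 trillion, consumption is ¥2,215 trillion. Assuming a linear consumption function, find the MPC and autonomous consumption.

MPC = ΔC/ΔY = (3265 − 2215)/(3750 − 2250) = 1050/1500 = 0.7
a = C − MPC·Y = 2215 − 0.7(2250) = 2215 − 1575 = 640

MPC = 0.7; a = 640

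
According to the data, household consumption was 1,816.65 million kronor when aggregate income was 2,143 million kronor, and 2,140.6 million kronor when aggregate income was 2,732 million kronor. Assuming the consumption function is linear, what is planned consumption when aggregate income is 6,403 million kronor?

C = 4159.65

MPC = (2140.6 − 1816.65)/(2732 − 2143) = 323.95/589 = 0.55
a = 1816.65 − 0.55(2143) = 1816.65 − 1178.65 = 638
C = 638 + 0.55(6403) = 638 + 3521.65 = 4159.65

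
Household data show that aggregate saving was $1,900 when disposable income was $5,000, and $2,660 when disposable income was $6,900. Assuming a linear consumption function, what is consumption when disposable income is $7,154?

MPS = ΔS/ΔY = (2660 − 1900)/(6900 − 5000) = 760/1900 = 0.4
MPC = 1 − MPS = 0.6
Autonomous saving = 1900 − 0.4(5000) = -100, so a = 100
C = 100 + 0.6(7154) = 100 + 4292.4 = 4392.4

C = 4392.4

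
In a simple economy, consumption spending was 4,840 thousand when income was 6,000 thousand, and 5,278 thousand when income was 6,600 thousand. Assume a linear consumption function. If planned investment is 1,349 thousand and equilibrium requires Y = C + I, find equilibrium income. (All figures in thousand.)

MPC = (5278 − 4840)/(6600 − 6000) = 438/600 = 0.73
a = 4840 − 0.73(6000) = 460
Equilibrium: Y = 460 + 0.73Y + 1349
0.27Y = 1809, so Y = 1809/0.27 = 6700

Y = 6700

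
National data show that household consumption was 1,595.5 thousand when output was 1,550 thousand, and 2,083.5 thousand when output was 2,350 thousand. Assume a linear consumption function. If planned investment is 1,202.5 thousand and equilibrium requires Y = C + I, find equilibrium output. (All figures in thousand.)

MPC = (2083.5 − 1595.5)/(2350 − 1550) = 488/800 = 0.61
a = 1595.5 − 0.61(1550) = 650
Equilibrium: Y = 650 + 0.61Y + 1202.5
0.39Y = 1852.5, so Y = 1852.5/0.39 = 4750

Y = 4750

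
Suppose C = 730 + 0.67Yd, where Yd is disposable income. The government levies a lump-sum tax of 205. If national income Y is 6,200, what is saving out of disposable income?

S = 1248.35

Yd = Y − T = 6200 − 205 = 5995
C = 730 + 0.67(5995) = 730 + 4016.65 = 4746.65
S = Yd − C = 5995 − 4746.65 = 1248.35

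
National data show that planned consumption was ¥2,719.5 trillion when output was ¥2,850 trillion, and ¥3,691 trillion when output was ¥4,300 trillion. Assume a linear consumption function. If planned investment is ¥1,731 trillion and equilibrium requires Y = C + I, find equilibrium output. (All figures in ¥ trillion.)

Y = 7700

MPC = (3691 − 2719.5)/(4300 − 2850) = 971.5/1450 = 0.67
a = 2719.5 − 0.67(2850) = 810
Equilibrium: Y = 810 + 0.67Y + 1731
0.33Y = 2541, so Y = 2541/0.33 = 7700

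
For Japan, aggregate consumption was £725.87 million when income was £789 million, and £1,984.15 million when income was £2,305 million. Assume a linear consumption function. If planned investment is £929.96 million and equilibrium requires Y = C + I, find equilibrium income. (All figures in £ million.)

Y = 5888

MPC = (1984.15 − 725.87)/(2305 − 789) = 1258.28/1516 = 0.83
a = 725.87 − 0.83(789) = 71
Equilibrium: Y = 71 + 0.83Y + 929.96
0.17Y = 1000.96, so Y = 1000.96/0.17 = 5888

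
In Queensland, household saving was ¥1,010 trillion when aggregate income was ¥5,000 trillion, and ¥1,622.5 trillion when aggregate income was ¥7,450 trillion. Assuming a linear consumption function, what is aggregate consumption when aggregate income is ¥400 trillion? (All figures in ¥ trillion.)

C = 540

MPS = ΔS/ΔY = (1622.5 − 1010)/(7450 − 5000) = 612.5/2450 = 0.25
MPC = 1 − MPS = 0.75
Autonomous saving = 1010 − 0.25(5000) = -240, so a = 240
C = 240 + 0.75(400) = 240 + 300 = 540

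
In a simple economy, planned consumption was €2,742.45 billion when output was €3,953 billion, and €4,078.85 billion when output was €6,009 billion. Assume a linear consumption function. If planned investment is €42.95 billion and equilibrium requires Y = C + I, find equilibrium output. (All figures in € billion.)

Y = 617

MPC = (4078.85 − 2742.45)/(6009 − 3953) = 1336.4/2056 = 0.65
a = 2742.45 − 0.65(3953) = 173
Equilibrium: Y = 173 + 0.65Y + 42.95
0.35Y = 215.95, so Y = 215.95/0.35 = 617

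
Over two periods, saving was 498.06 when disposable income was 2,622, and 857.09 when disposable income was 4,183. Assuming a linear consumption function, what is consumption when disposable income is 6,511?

C = 5118.47

MPS = ΔS/ΔY = (857.09 − 498.06)/(4183 − 2622) = 359.03/1561 = 0.23
MPC = 1 − MPS = 0.77
Autonomous saving = 498.06 − 0.23(2622) = -105, so a = 105
C = 105 + 0.77(6511) = 105 + 5013.47 = 5118.47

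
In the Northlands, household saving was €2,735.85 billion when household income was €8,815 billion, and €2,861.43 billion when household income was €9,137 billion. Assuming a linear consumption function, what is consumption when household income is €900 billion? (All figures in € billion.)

MPS = ΔS/ΔY = (2861.43 − 2735.85)/(9137 − 8815) = 125.58/322 = 0.39
MPC = 1 − MPS = 0.61
Autonomous saving = 2735.85 − 0.39(8815) = -702, so a = 702
C = 702 + 0.61(900) = 702 + 549 = 1251

C = 1251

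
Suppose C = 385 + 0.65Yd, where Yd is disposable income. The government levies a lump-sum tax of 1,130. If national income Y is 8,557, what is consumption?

C = 5212.55

Yd = Y − T = 8557 − 1130 = 7427
C = 385 + 0.65(7427) = 385 + 4827.55 = 5212.55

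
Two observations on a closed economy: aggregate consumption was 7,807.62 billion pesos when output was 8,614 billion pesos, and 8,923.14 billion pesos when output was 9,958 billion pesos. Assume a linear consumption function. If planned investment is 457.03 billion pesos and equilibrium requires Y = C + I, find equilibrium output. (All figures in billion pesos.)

MPC = (8923.14 − 7807.62)/(9958 − 8614) = 1115.52/1344 = 0.83
a = 7807.62 − 0.83(8614) = 658
Equilibrium: Y = 658 + 0.83Y + 457.03
0.17Y = 1115.03, so Y = 1115.03/0.17 = 6559

Y = 6559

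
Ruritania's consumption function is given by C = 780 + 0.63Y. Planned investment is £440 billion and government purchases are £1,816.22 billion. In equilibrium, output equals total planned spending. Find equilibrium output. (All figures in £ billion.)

Y = C + I + G = 780 + 0.63Y + 440 + 1816.22
Y − 0.63Y = 3036.22
0.37Y = 3036.22, so Y = 3036.22/0.37 = 8206

Y = 8206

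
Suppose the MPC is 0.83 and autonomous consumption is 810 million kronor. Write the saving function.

S = -810 + 0.17Y

S = Y − C = Y − (810 + 0.83Y) = -810 + (1 − 0.83)Y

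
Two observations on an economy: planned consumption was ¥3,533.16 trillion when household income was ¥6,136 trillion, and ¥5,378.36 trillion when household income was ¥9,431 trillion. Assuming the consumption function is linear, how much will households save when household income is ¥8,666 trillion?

MPC = (5378.36 − 3533.16)/(9431 − 6136) = 1845.2/3295 = 0.56
a = 3533.16 − 0.56(6136) = 3533.16 − 3436.16 = 97
C = 97 + 0.56(8666) = 4949.96
S = 8666 − 4949.96 = 3716.04

S = 3716.04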